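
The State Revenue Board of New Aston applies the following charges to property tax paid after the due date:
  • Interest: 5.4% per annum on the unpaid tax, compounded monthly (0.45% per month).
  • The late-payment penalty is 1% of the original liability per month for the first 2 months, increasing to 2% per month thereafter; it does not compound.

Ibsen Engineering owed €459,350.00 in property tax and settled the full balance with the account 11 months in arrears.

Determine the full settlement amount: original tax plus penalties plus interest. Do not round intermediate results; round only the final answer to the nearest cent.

Penalty, months 1–2: 2 × 1% × €459,350.00 = €9,187.00
Penalty, months 3–11: 9 × 2% × €459,350.00 = €82,683.00
Interest: €459,350.00 × ((1 + 0.0045)^11 − 1) = €459,350.00 × 0.0506289… = €23,256.3952…
Total = €459,350.00 + €91,870.0000 + €23,256.3952… = €574,476.40

€574,476.40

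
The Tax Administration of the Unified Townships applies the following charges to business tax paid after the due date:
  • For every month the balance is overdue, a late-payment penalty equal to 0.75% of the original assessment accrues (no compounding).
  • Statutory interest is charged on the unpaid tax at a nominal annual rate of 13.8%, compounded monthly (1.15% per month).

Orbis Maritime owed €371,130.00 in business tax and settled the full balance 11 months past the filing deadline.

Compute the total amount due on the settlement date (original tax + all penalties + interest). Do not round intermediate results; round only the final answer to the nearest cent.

Late-payment penalty: 11 × 0.75% × €371,130.00 = €30,618.23…
Interest: €371,130.00 × ((1 + 0.0115)^11 − 1) = €371,130.00 × 0.1340306… = €49,742.7618…
Total = €371,130.00 + €30,618.2250 + €49,742.7618… = €451,490.99

€451,490.99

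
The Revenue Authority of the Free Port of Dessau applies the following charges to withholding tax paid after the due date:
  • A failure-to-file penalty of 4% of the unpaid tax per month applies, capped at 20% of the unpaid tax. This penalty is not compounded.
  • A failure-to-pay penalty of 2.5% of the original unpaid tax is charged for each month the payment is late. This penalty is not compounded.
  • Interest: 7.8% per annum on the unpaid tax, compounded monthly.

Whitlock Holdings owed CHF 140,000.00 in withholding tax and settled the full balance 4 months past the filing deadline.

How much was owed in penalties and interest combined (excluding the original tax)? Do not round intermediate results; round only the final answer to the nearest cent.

Failure-to-file: 4 × 4% × CHF 140,000.00 = CHF 22,400.00 (under the 20% cap)
Failure-to-pay penalty = 2.5% × CHF 140,000.00 × 4 mo = CHF 14,000.00
Interest (7.8%/yr ÷ 12 = 0.65%/month): CHF 140,000.00 × ((1 + 0.0065)^4 − 1) = CHF 3,675.6440…
Penalties + interest = CHF 36,400.0000 + CHF 3,675.6440… = CHF 40,075.64

CHF 40,075.64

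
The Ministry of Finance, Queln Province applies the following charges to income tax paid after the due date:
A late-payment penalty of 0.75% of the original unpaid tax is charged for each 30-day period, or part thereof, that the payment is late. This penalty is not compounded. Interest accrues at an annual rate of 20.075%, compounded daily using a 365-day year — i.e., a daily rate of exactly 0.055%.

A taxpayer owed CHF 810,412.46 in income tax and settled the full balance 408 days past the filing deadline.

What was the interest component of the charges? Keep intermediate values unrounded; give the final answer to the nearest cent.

Interest: CHF 810,412.46 × ((1 + 0.00055)^408 − 1) = CHF 810,412.46 × 0.25149434… = CHF 203,814.1501…

CHF 203,814.15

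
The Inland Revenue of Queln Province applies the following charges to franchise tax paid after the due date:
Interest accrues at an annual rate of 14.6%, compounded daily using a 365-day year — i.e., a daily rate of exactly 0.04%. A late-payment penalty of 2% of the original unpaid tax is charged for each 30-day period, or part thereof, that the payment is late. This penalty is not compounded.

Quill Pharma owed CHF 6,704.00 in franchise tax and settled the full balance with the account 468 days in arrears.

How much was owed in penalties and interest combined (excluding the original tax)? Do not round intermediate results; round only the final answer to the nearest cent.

CHF 3,525.12

Penalty periods: ⌈468/30⌉ = 16; penalty = 16 × 2% × CHF 6,704.00 = CHF 2,145.28
Interest: CHF 6,704.00 × ((1 + 0.0004)^468 − 1) = CHF 6,704.00 × 0.20582330… = CHF 1,379.8394…
Penalties + interest = CHF 2,145.2800 + CHF 1,379.8394… = CHF 3,525.12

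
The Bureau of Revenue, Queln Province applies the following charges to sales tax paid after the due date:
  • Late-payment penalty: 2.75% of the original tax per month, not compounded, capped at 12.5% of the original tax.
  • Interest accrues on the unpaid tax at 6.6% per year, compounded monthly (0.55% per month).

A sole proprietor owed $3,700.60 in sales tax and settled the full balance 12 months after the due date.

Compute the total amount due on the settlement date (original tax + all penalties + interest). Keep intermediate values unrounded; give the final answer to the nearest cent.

$4,414.94

Penalty (uncapped): 12 × 2.75% × $3,700.60 = $1,221.20…; cap = 12.5% × $3,700.60 = $462.58… → penalty = $462.58…
Interest: $3,700.60 × ((1 + 0.0055)^12 − 1) = $3,700.60 × 0.0680336… = $251.7650…
Total = $3,700.60 + $462.5750 + $251.7650… = $4,414.94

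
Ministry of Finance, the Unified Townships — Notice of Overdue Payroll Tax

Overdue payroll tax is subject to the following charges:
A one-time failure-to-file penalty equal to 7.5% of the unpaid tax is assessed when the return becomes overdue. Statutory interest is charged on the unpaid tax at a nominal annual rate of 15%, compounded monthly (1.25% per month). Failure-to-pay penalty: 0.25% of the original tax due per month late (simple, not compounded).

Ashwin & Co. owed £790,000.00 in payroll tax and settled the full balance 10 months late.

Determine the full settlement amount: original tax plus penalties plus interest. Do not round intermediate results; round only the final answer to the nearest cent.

£973,493.96

Failure-to-file penalty: 7.5% × £790,000.00 = £59,250.00
Failure-to-pay penalty = 0.25% × £790,000.00 × 10 mo = £19,750.00
Interest: £790,000.00 × ((1 + 0.0125)^10 − 1) = £790,000.00 × 0.1322708… = £104,493.9554…
Total = £790,000.00 + £79,000.0000 + £104,493.9554… = £973,493.96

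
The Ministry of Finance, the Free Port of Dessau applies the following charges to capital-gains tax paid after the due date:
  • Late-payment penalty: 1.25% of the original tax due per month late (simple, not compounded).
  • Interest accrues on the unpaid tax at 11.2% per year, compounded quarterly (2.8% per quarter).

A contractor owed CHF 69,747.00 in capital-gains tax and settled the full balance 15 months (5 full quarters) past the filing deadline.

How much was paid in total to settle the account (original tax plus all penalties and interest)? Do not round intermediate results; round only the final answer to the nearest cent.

Late-payment penalty = 1.25% × CHF 69,747.00 × 15 mo = CHF 13,077.56…
Interest: CHF 69,747.00 × ((1 + 0.028)^5 − 1) = CHF 69,747.00 × 0.1480626… = CHF 10,326.9229…
Total = CHF 69,747.00 + CHF 13,077.5625 + CHF 10,326.9229… = CHF 93,151.49

CHF 93,151.49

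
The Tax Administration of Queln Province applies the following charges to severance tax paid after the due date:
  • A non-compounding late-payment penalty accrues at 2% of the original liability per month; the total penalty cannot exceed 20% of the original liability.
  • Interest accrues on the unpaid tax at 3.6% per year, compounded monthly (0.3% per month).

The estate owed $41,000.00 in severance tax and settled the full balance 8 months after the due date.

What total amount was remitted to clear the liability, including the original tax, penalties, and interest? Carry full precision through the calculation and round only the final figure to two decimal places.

Penalty: 8 × 2% × $41,000.00 = $6,560.00 (below the 20% cap of $8,200.00)
Interest: $41,000.00 × ((1 + 0.003)^8 − 1) = $41,000.00 × 0.0242535… = $994.3942…
Total = $41,000.00 + $6,560.0000 + $994.3942… = $48,554.39

$48,554.39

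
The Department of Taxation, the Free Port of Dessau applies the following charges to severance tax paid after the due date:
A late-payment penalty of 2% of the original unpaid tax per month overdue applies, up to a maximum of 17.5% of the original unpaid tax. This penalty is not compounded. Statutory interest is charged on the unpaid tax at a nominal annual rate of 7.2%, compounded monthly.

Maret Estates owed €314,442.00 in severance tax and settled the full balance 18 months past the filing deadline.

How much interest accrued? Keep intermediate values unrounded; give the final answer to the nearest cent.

€35,748.37

Interest (7.2%/yr ÷ 12 = 0.6%/month): €314,442.00 × ((1 + 0.006)^18 − 1) = €35,748.3731…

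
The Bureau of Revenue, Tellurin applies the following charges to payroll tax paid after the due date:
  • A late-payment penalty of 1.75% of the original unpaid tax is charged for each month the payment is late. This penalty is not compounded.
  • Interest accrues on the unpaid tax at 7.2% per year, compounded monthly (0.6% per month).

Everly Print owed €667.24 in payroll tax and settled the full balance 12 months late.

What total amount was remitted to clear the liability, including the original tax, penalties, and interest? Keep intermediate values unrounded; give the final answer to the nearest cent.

€857.02

Late-payment penalty: 12 × 1.75% × €667.24 = €140.12…
Interest: €667.24 × ((1 + 0.006)^12 − 1) = €667.24 × 0.0744242… = €49.6588…
Total = €667.24 + €140.1204 + €49.6588… = €857.02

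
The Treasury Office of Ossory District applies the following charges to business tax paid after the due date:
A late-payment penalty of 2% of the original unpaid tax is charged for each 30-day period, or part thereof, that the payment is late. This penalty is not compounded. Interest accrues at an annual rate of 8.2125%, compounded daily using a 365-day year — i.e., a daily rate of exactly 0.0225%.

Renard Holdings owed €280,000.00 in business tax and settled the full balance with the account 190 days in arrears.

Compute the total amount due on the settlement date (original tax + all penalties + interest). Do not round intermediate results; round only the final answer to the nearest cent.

€331,428.14

Penalty periods: ⌈190/30⌉ = 7; penalty = 7 × 2% × €280,000.00 = €39,200.00
Interest: €280,000.00 × ((1 + 0.000225)^190 − 1) = €280,000.00 × 0.04367192… = €12,228.1388…
Total = €280,000.00 + €39,200.0000 + €12,228.1388… = €331,428.14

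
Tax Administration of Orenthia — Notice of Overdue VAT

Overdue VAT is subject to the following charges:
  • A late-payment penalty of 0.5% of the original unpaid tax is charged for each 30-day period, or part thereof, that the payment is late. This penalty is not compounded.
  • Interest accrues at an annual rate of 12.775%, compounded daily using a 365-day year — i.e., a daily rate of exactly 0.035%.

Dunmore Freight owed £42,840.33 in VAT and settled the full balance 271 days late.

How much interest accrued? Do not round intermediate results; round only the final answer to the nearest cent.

Interest: £42,840.33 × ((1 + 0.00035)^271 − 1) = £42,840.33 × 0.09947567… = £4,261.5707…

£4,261.57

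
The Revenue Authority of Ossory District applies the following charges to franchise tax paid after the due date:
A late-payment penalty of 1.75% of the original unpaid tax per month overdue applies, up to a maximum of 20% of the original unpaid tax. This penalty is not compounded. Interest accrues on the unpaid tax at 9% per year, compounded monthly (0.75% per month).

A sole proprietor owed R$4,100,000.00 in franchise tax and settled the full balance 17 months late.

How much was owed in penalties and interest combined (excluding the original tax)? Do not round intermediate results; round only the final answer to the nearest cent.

Penalty (uncapped): 17 × 1.75% × R$4,100,000.00 = R$1,219,750.00; cap = 20% × R$4,100,000.00 = R$820,000.00 → penalty = R$820,000.00
Interest: R$4,100,000.00 × ((1 + 0.0075)^17 − 1) = R$4,100,000.00 × 0.1354446… = R$555,322.6736…
Penalties + interest = R$820,000.0000 + R$555,322.6736… = R$1,375,322.67

R$1,375,322.67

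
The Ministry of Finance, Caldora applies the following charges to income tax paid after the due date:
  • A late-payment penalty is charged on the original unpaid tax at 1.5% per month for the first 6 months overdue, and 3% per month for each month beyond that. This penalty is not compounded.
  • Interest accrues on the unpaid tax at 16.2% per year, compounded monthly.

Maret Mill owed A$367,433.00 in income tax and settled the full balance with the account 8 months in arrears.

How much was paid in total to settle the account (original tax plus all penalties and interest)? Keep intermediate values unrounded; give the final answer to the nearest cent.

A$464,157.21

Penalty, months 1–6: 6 × 1.5% × A$367,433.00 = A$33,068.97
Penalty, months 7–8: 2 × 3% × A$367,433.00 = A$22,045.98
Interest (16.2%/yr ÷ 12 = 1.35%/month): A$367,433.00 × ((1 + 0.0135)^8 − 1) = A$41,609.2635…
Total = A$367,433.00 + A$55,114.9500 + A$41,609.2635… = A$464,157.21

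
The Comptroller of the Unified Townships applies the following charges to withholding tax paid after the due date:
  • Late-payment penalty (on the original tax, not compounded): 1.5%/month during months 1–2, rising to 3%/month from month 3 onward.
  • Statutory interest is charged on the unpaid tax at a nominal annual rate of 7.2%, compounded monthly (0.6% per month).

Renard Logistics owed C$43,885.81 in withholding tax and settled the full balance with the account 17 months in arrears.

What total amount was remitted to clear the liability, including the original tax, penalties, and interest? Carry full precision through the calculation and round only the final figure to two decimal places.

C$69,648.80

Penalty, months 1–2: 2 × 1.5% × C$43,885.81 = C$1,316.57…
Penalty, months 3–17: 15 × 3% × C$43,885.81 = C$19,748.61…
Interest: C$43,885.81 × ((1 + 0.006)^17 − 1) = C$43,885.81 × 0.1070460… = C$4,697.8010…
Total = C$43,885.81 + C$21,065.1888 + C$4,697.8010… = C$69,648.80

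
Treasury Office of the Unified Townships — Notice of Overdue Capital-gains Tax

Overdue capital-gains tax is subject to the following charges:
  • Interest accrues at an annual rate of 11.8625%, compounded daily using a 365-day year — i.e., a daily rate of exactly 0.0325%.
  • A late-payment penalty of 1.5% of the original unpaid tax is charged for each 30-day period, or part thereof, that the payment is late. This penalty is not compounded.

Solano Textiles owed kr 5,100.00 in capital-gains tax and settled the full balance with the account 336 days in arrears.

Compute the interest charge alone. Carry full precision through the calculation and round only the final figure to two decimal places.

Interest: kr 5,100.00 × ((1 + 0.000325)^336 − 1) = kr 5,100.00 × 0.11536562… = kr 588.3646…

kr 588.36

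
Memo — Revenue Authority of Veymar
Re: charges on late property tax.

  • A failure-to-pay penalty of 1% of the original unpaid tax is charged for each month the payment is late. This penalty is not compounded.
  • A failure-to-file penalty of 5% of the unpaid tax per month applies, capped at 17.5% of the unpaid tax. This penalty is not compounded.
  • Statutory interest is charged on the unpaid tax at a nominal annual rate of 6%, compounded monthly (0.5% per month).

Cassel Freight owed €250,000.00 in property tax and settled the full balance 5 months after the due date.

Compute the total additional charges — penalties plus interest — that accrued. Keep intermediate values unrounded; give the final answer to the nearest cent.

Failure-to-file: 5 × 5% × €250,000.00 = €62,500.00, capped at 17.5% × €250,000.00 = €43,750.00
Failure-to-pay penalty: 5 × 1% × €250,000.00 = €12,500.00
Interest: €250,000.00 × ((1 + 0.005)^5 − 1) = €250,000.00 × 0.0252513… = €6,312.8133…
Penalties + interest = €56,250.0000 + €6,312.8133… = €62,562.81

€62,562.81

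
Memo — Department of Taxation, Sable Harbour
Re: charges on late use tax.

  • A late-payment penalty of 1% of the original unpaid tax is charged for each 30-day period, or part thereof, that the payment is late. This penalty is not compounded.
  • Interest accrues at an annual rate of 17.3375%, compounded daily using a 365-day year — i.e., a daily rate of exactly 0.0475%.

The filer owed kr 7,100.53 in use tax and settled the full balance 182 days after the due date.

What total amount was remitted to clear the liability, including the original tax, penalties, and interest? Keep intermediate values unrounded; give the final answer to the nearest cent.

Penalty periods: ⌈182/30⌉ = 7; penalty = 7 × 1% × kr 7,100.53 = kr 497.04…
Interest: kr 7,100.53 × ((1 + 0.000475)^182 − 1) = kr 7,100.53 × 0.09027447… = kr 640.9966…
Total = kr 7,100.53 + kr 497.0371 + kr 640.9966… = kr 8,238.56

kr 8,238.56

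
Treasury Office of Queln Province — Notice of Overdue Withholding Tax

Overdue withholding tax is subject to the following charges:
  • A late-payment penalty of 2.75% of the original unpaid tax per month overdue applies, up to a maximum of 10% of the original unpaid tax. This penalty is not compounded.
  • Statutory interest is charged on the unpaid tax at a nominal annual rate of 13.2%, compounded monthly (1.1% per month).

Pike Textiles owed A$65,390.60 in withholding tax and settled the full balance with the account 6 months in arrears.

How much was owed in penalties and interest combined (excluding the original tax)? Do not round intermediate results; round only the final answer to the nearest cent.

A$10,975.28

Penalty (uncapped): 6 × 2.75% × A$65,390.60 = A$10,789.45…; cap = 10% × A$65,390.60 = A$6,539.06 → penalty = A$6,539.06
Interest: A$65,390.60 × ((1 + 0.011)^6 − 1) = A$65,390.60 × 0.0678418… = A$4,436.2187…
Penalties + interest = A$6,539.0600 + A$4,436.2187… = A$10,975.28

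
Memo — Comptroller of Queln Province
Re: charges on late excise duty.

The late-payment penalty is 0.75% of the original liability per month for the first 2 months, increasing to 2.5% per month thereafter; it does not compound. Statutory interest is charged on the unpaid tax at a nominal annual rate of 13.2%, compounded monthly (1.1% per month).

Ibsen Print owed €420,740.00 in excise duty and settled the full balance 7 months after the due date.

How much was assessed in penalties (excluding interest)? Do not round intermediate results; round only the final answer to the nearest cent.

€58,903.60

Penalty, months 1–2: 2 × 0.75% × €420,740.00 = €6,311.10
Penalty, months 3–7: 5 × 2.5% × €420,740.00 = €52,592.50
Total penalty = €6,311.10 + €52,592.50 = €58,903.60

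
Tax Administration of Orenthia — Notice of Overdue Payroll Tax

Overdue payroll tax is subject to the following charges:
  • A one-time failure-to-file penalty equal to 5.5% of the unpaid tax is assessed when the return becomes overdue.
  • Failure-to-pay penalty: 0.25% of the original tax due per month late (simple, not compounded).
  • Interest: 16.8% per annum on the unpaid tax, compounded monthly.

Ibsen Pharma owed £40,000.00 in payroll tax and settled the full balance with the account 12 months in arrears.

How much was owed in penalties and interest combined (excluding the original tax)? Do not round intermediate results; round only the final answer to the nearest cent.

Failure-to-file penalty: 5.5% × £40,000.00 = £2,200.00
Failure-to-pay penalty: 12 × 0.25% × £40,000.00 = £1,200.00
Interest (16.8%/yr ÷ 12 = 1.4%/month): £40,000.00 × ((1 + 0.014)^12 − 1) = £7,262.3652…
Penalties + interest = £3,400.0000 + £7,262.3652… = £10,662.37

£10,662.37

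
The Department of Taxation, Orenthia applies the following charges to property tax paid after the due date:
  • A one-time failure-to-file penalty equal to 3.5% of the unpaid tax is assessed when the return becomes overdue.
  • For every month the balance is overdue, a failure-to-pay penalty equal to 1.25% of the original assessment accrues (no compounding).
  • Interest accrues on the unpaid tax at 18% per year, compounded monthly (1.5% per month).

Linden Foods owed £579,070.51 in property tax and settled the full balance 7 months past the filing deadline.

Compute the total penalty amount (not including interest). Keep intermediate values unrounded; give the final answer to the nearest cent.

Failure-to-file penalty: 3.5% × £579,070.51 = £20,267.47…
Failure-to-pay penalty = 1.25% × £579,070.51 × 7 mo = £50,668.67…
Total penalty = £20,267.47… + £50,668.67… = £70,936.14

£70,936.14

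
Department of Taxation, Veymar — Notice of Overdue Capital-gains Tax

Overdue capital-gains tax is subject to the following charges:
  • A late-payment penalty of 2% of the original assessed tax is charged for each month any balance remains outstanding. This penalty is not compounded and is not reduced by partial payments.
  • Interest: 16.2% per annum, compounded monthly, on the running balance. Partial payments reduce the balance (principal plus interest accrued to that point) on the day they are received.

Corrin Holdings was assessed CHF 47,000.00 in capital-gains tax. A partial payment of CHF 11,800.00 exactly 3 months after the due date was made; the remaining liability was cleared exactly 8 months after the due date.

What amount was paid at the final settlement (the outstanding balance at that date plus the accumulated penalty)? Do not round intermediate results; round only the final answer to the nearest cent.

Monthly rate = 16.2% ÷ 12 = 1.35%
Balance at month 3: CHF 47,000.0000 × (1 + 0.0135)^3 = CHF 48,929.3129…
After CHF 11,800.00 payment: CHF 48,929.3129… − CHF 11,800.00 = CHF 37,129.3129…
Balance at month 8: CHF 37,129.3129… × (1 + 0.0135)^5 = CHF 39,704.1294…
Penalty: 8 × 2% × CHF 47,000.00 = CHF 7,520.00
Final settlement = outstanding balance + penalty = CHF 39,704.1294… + CHF 7,520.00 = CHF 47,224.13

CHF 47,224.13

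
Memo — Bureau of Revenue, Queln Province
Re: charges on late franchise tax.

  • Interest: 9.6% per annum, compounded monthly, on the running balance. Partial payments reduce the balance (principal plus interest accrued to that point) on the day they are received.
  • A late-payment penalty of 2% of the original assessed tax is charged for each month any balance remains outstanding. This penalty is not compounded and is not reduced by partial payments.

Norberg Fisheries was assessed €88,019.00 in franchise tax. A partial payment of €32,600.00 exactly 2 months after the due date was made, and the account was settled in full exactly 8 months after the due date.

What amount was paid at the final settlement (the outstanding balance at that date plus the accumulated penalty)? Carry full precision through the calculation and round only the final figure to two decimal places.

Monthly rate = 9.6% ÷ 12 = 0.8%
Balance at month 2: €88,019.0000 × (1 + 0.008)^2 = €89,432.9372…
After €32,600.00 payment: €89,432.9372… − €32,600.00 = €56,832.9372…
Balance at month 8: €56,832.9372… × (1 + 0.008)^6 = €59,616.0633…
Penalty: 8 × 2% × €88,019.00 = €14,083.04
Final settlement = outstanding balance + penalty = €59,616.0633… + €14,083.04 = €73,699.10

€73,699.10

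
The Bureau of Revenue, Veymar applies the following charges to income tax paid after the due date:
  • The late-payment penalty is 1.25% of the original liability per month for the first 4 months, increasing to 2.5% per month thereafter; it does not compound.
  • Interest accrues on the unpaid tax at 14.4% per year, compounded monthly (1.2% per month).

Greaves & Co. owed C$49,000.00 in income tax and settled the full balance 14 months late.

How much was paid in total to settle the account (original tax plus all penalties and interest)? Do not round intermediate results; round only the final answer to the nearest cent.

Penalty, months 1–4: 4 × 1.25% × C$49,000.00 = C$2,450.00
Penalty, months 5–14: 10 × 2.5% × C$49,000.00 = C$12,250.00
Interest: C$49,000.00 × ((1 + 0.012)^14 − 1) = C$49,000.00 × 0.1817543… = C$8,905.9585…
Total = C$49,000.00 + C$14,700.0000 + C$8,905.9585… = C$72,605.96

C$72,605.96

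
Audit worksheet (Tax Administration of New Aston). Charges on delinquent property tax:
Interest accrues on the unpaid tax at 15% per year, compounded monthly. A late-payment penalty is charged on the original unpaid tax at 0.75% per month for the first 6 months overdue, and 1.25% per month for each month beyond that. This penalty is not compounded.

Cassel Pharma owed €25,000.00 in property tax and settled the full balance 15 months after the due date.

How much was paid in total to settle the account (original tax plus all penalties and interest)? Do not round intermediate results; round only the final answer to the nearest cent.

€34,058.23

Penalty, months 1–6: 6 × 0.75% × €25,000.00 = €1,125.00
Penalty, months 7–15: 9 × 1.25% × €25,000.00 = €2,812.50
Interest (15%/yr ÷ 12 = 1.25%/month): €25,000.00 × ((1 + 0.0125)^15 − 1) = €5,120.7296…
Total = €25,000.00 + €3,937.5000 + €5,120.7296… = €34,058.23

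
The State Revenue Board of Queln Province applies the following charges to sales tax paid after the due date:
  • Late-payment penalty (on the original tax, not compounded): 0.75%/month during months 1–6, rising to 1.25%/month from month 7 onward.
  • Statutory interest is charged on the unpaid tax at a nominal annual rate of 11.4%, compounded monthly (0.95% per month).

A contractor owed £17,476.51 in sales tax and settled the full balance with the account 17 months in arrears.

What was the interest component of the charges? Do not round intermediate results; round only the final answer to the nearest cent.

£3,047.50

Interest: £17,476.51 × ((1 + 0.0095)^17 − 1) = £17,476.51 × 0.1743769… = £3,047.4994…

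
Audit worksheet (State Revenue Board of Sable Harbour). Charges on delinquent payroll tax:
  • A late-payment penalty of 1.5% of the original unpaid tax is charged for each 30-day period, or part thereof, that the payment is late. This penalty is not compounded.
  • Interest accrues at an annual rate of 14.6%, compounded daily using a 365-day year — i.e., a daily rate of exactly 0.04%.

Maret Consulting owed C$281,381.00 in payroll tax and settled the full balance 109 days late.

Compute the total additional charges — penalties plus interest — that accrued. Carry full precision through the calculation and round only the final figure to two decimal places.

Penalty periods: ⌈109/30⌉ = 4; penalty = 4 × 1.5% × C$281,381.00 = C$16,882.86
Interest: C$281,381.00 × ((1 + 0.0004)^109 − 1) = C$281,381.00 × 0.04455534… = C$12,537.0260…
Penalties + interest = C$16,882.8600 + C$12,537.0260… = C$29,419.89

C$29,419.89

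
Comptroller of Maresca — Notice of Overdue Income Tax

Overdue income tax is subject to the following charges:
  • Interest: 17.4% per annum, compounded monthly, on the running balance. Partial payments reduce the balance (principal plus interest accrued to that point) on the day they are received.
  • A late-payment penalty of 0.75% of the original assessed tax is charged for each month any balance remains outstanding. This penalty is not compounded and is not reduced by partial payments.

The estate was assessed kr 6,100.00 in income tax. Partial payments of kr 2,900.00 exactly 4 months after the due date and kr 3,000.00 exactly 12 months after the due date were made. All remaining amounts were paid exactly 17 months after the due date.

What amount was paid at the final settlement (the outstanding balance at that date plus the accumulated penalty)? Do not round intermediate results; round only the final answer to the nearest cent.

Monthly rate = 17.4% ÷ 12 = 1.45%
Balance at month 4: kr 6,100.0000 × (1 + 0.0145)^4 = kr 6,461.5698…
After kr 2,900.00 payment: kr 6,461.5698… − kr 2,900.00 = kr 3,561.5698…
Balance at month 12: kr 3,561.5698… × (1 + 0.0145)^8 = kr 3,996.2981…
After kr 3,000.00 payment: kr 3,996.2981… − kr 3,000.00 = kr 996.2981…
Balance at month 17: kr 996.2981… × (1 + 0.0145)^5 = kr 1,070.6550…
Penalty: 17 × 0.75% × kr 6,100.00 = kr 777.75
Final settlement = outstanding balance + penalty = kr 1,070.6550… + kr 777.75 = kr 1,848.40

kr 1,848.40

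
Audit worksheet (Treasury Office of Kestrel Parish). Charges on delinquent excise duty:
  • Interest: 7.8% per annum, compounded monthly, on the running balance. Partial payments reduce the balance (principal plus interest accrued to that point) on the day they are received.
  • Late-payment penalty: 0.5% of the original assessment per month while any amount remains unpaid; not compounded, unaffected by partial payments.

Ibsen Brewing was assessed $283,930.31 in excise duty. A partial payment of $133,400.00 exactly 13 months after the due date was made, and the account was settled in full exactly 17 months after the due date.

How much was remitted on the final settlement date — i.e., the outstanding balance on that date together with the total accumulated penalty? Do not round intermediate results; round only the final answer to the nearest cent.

Monthly rate = 7.8% ÷ 12 = 0.65%
Balance at month 13: $283,930.3100 × (1 + 0.0065)^13 = $308,880.7809…
After $133,400.00 payment: $308,880.7809… − $133,400.00 = $175,480.7809…
Balance at month 17: $175,480.7809… × (1 + 0.0065)^4 = $180,087.9586…
Penalty: 17 × 0.5% × $283,930.31 = $24,134.08…
Final settlement = outstanding balance + penalty = $180,087.9586… + $24,134.08… = $204,222.03

$204,222.03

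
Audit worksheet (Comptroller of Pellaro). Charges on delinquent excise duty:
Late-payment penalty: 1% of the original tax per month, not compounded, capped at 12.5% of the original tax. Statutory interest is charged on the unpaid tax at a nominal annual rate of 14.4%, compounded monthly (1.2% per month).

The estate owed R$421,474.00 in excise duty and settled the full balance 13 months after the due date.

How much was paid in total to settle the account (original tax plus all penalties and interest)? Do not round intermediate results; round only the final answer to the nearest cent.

R$544,856.87

Penalty (uncapped): 13 × 1% × R$421,474.00 = R$54,791.62; cap = 12.5% × R$421,474.00 = R$52,684.25 → penalty = R$52,684.25
Interest: R$421,474.00 × ((1 + 0.012)^13 − 1) = R$421,474.00 × 0.1677414… = R$70,698.6218…
Total = R$421,474.00 + R$52,684.2500 + R$70,698.6218… = R$544,856.87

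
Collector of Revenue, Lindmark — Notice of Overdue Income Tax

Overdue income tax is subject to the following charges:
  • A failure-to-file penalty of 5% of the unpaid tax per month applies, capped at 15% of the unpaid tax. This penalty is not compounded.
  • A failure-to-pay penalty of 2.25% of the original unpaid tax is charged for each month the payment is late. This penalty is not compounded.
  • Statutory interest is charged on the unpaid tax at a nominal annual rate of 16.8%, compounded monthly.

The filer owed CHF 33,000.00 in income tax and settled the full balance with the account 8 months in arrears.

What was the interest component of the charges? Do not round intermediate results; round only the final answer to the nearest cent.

Interest (16.8%/yr ÷ 12 = 1.4%/month): CHF 33,000.00 × ((1 + 0.014)^8 − 1) = CHF 3,882.2647…

CHF 3,882.26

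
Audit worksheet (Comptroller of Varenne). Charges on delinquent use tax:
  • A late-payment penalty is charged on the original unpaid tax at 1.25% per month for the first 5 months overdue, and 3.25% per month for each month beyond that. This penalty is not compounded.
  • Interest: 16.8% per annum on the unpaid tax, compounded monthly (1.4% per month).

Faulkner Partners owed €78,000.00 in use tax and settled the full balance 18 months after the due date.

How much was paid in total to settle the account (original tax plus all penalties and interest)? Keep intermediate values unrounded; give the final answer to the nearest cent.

€138,009.25

Penalty, months 1–5: 5 × 1.25% × €78,000.00 = €4,875.00
Penalty, months 6–18: 13 × 3.25% × €78,000.00 = €32,955.00
Interest: €78,000.00 × ((1 + 0.014)^18 − 1) = €78,000.00 × 0.2843494… = €22,179.2538…
Total = €78,000.00 + €37,830.0000 + €22,179.2538… = €138,009.25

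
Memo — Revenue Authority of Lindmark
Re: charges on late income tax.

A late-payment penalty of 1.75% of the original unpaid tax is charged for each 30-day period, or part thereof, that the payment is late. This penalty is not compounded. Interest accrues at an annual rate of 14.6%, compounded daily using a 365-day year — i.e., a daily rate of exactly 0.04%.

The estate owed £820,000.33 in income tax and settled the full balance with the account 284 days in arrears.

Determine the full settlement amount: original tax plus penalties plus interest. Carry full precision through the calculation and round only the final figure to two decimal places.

Penalty periods: ⌈284/30⌉ = 10; penalty = 10 × 1.75% × £820,000.33 = £143,500.06…
Interest: £820,000.33 × ((1 + 0.0004)^284 − 1) = £820,000.33 × 0.12027847… = £98,628.3830…
Total = £820,000.33 + £143,500.0578… + £98,628.3830… = £1,062,128.77

£1,062,128.77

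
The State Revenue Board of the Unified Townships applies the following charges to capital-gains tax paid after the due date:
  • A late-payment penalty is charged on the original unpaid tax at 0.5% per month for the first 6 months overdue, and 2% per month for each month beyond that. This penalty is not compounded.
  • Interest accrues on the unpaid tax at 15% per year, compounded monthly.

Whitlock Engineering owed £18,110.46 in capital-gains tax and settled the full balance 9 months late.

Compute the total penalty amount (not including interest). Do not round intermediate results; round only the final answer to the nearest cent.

£1,629.94

Penalty, months 1–6: 6 × 0.5% × £18,110.46 = £543.31…
Penalty, months 7–9: 3 × 2% × £18,110.46 = £1,086.63…
Total penalty = £543.31… + £1,086.63… = £1,629.94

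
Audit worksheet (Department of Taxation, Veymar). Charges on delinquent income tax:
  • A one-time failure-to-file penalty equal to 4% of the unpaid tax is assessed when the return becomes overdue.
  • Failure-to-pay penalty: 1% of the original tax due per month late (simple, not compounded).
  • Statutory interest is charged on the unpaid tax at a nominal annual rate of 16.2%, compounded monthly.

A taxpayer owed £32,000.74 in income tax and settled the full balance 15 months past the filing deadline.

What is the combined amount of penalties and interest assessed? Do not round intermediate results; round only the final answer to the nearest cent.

£13,209.98

Failure-to-file penalty: 4% × £32,000.74 = £1,280.03…
Failure-to-pay penalty = 1% × £32,000.74 × 15 mo = £4,800.11…
Interest (16.2%/yr ÷ 12 = 1.35%/month): £32,000.74 × ((1 + 0.0135)^15 − 1) = £7,129.8428…
Penalties + interest = £6,080.1406 + £7,129.8428… = £13,209.98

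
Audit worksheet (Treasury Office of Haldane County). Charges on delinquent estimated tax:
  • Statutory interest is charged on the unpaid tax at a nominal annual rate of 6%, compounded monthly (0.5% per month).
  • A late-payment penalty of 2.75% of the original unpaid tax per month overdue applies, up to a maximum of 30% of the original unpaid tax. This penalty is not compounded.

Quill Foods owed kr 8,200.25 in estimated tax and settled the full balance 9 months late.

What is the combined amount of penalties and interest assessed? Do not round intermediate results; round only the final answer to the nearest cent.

kr 2,406.04

Penalty: 9 × 2.75% × kr 8,200.25 = kr 2,029.56… (below the 30% cap of kr 2,460.08…)
Interest: kr 8,200.25 × ((1 + 0.005)^9 − 1) = kr 8,200.25 × 0.0459106… = kr 376.4782…
Penalties + interest = kr 2,029.5619… + kr 376.4782… = kr 2,406.04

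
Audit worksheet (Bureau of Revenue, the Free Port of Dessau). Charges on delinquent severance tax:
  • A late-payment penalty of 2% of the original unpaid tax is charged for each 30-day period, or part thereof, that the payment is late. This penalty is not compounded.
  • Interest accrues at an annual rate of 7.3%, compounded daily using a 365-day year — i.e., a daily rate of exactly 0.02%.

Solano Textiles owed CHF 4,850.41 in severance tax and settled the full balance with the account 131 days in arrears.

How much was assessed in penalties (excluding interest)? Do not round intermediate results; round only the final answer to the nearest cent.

Penalty periods: ⌈131/30⌉ = 5; penalty = 5 × 2% × CHF 4,850.41 = CHF 485.04…

CHF 485.04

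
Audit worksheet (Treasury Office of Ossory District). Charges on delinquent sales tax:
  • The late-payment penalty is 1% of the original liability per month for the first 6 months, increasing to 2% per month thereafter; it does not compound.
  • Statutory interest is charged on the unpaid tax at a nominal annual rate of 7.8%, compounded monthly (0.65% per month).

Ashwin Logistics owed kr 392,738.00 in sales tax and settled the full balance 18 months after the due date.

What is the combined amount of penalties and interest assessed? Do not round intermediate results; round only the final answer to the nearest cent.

Penalty, months 1–6: 6 × 1% × kr 392,738.00 = kr 23,564.28
Penalty, months 7–18: 12 × 2% × kr 392,738.00 = kr 94,257.12
Interest: kr 392,738.00 × ((1 + 0.0065)^18 − 1) = kr 392,738.00 × 0.1236939… = kr 48,579.2977…
Penalties + interest = kr 117,821.4000 + kr 48,579.2977… = kr 166,400.70

kr 166,400.70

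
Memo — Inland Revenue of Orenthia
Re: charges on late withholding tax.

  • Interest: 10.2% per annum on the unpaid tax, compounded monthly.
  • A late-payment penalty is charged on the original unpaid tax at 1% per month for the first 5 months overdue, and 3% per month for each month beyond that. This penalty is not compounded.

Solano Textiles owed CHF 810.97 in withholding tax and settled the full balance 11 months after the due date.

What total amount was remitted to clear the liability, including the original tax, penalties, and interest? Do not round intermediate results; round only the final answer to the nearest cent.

CHF 1,076.62

Penalty, months 1–5: 5 × 1% × CHF 810.97 = CHF 40.55…
Penalty, months 6–11: 6 × 3% × CHF 810.97 = CHF 145.97…
Interest (10.2%/yr ÷ 12 = 0.85%/month): CHF 810.97 × ((1 + 0.0085)^11 − 1) = CHF 79.1319…
Total = CHF 810.97 + CHF 186.5231 + CHF 79.1319… = CHF 1,076.62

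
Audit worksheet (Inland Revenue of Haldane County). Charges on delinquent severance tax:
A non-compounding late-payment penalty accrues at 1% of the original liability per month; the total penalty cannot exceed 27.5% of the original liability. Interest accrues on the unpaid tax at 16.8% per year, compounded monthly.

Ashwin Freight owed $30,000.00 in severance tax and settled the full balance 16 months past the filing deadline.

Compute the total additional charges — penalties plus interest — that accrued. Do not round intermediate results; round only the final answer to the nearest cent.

Penalty: 16 × 1% × $30,000.00 = $4,800.00 (below the 27.5% cap of $8,250.00)
Interest (16.8%/yr ÷ 12 = 1.4%/month): $30,000.00 × ((1 + 0.014)^16 − 1) = $7,473.8690…
Penalties + interest = $4,800.0000 + $7,473.8690… = $12,273.87

$12,273.87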